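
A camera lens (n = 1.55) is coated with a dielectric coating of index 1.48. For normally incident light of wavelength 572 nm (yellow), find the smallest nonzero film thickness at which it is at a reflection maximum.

193 nm

At the upper boundary (n = 1.0 to n = 1.48) the reflected ray undergoes a half-wave phase shift.
Bottom surface (1.48 → 1.55): reflection off a higher-index medium gives a half-wave phase shift.
The two reflections carry the same phase change, so no net offset.
With no net inversion, constructive interference in reflection requires 2 n t = m λ.
Minimum nonzero at m = 1: t = λ / (2 n) = 572 / (2 × 1.48) = 193 nm.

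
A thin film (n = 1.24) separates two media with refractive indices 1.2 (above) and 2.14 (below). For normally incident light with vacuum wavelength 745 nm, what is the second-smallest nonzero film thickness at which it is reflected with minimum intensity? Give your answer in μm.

Ray reflecting at the top interface goes from n = 1.2 toward n = 1.24: a half-wave phase shift.
Bottom surface (1.24 → 2.14): reflection off a higher-index medium gives a half-wave phase shift.
Zero or two π shifts → no net half-wave offset.
For weak reflection here: 2 n t = (m + ½) λ.
The second-smallest nonzero thickness corresponds to m = 1: t = (m + ½) λ / (2 n) = 1.50 × 745 / (2 × 1.24) = 451 nm.

0.451 μm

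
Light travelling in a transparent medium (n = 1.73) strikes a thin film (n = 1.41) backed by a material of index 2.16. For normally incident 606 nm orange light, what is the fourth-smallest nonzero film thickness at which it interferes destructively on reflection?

860 nm

Ray reflecting at the top interface goes from n = 1.73 toward n = 1.41: no phase shift.
Ray reflecting at the bottom interface goes from n = 1.41 toward n = 2.16: a half-wave phase shift.
Exactly one π shift → a net half-wave offset.
With one net inversion, destructive interference in reflection requires 2 n t = m λ.
The fourth-smallest nonzero thickness corresponds to m = 4: t = m λ / (2 n) = 4.00 × 606 / (2 × 1.41) = 860 nm.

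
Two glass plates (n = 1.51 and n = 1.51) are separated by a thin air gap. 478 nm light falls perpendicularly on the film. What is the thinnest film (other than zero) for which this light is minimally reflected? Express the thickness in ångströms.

At the upper boundary (n = 1.51 to n = 1.0) the reflected ray undergoes no phase shift.
Ray reflecting at the bottom interface goes from n = 1.0 toward n = 1.51: a half-wave phase shift.
Net: one phase inversion between the two reflected rays.
So the condition for destructive reflection is 2 n t = m λ.
Minimum nonzero at m = 1: t = λ / (2 n) = 478 / (2 × 1.0) = 239 nm.

2390 Å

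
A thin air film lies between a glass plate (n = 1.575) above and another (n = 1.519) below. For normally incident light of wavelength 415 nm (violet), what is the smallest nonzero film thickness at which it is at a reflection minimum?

208 nm

Top surface (1.575 → 1.0): reflection off a lower-index medium gives no phase shift.
At the lower boundary (n = 1.0 to n = 1.519) the reflected ray undergoes a half-wave phase shift.
Net: one phase inversion between the two reflected rays.
So the condition for destructive reflection is 2 n t = m λ.
The smallest nonzero thickness corresponds to m = 1: t = m λ / (2 n) = 1.00 × 415 / (2 × 1.0) = 208 nm.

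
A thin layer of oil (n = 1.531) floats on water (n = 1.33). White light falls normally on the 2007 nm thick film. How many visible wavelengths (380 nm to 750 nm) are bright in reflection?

8

Ray reflecting at the top interface goes from n = 1.0 toward n = 1.531: a half-wave phase shift.
Bottom surface (1.531 → 1.33): reflection off a lower-index medium gives no phase shift.
The two reflections differ by half a wavelength.
With one net inversion, constructive interference in reflection requires 2 n t = (m + ½) λ.
λ = 2 n t / (m + ½) = 6145 / (m + ½) nm.
m=7: 819 nm (IR); m=8: 723 nm (visible); m=9: 647 nm (visible); m=10: 585 nm (visible); m=11: 534 nm (visible); m=12: 492 nm (visible); m=13: 455 nm (visible); m=14: 424 nm (visible); m=15: 396 nm (visible); m=16: 372 nm (UV).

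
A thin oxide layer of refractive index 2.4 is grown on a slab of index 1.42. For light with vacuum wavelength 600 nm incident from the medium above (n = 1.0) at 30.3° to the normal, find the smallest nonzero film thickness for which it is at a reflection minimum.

128 nm

Top surface (1.0 → 2.4): reflection off a higher-index medium gives a half-wave phase shift.
Bottom surface (2.4 → 1.42): reflection off a lower-index medium gives no phase shift.
Net: one phase inversion between the two reflected rays.
So the condition for destructive reflection is 2 n t cos θ_r = m λ.
Snell's law: 1.0 sin 30.3° = 2.4 sin θ_r → sin θ_r = 0.210, cos θ_r = 0.978.
Minimum nonzero at m = 1: t = λ / (2 n cos θ_r) = 600 / (2 × 2.4 × 0.978) = 128 nm.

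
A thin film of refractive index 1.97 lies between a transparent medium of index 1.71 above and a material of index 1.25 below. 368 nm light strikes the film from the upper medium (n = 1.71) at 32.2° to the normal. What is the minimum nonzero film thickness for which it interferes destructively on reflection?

105 nm

At the upper boundary (n = 1.71 to n = 1.97) the reflected ray undergoes a half-wave phase shift.
At the lower boundary (n = 1.97 to n = 1.25) the reflected ray undergoes no phase shift.
Exactly one π shift → a net half-wave offset.
With one net inversion, destructive interference in reflection requires 2 n t cos θ_r = m λ.
Snell's law: 1.71 sin 32.2° = 1.97 sin θ_r → sin θ_r = 0.463, cos θ_r = 0.887.
Minimum nonzero at m = 1: t = λ / (2 n cos θ_r) = 368 / (2 × 1.97 × 0.887) = 105 nm.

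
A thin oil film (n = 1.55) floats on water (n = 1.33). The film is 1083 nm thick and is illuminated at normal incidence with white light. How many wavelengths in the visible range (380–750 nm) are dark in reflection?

4

At the upper boundary (n = 1.0 to n = 1.55) the reflected ray undergoes a half-wave phase shift.
Ray reflecting at the bottom interface goes from n = 1.55 toward n = 1.33: no phase shift.
Net: one phase inversion between the two reflected rays.
For weak reflection here: 2 n t = m λ.
λ = 2 n t / m = 3357 / m nm.
m=4: 839 nm (IR); m=5: 671 nm (visible); m=6: 560 nm (visible); m=7: 480 nm (visible); m=8: 420 nm (visible); m=9: 373 nm (UV).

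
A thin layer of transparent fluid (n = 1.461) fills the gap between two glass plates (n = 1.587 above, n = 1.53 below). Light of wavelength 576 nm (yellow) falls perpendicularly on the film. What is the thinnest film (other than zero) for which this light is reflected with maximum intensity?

98.6 nm

Top surface (1.587 → 1.461): reflection off a lower-index medium gives no phase shift.
At the lower boundary (n = 1.461 to n = 1.53) the reflected ray undergoes a half-wave phase shift.
Net: one phase inversion between the two reflected rays.
With one net inversion, constructive interference in reflection requires 2 n t = (m + ½) λ.
Minimum at m = 0: t = λ / (4 n) = 576 / (4 × 1.461) = 98.6 nm.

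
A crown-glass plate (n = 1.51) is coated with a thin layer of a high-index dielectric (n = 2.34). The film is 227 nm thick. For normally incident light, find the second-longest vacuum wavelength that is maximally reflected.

708 nm

Top surface (1.0 → 2.34): reflection off a higher-index medium gives a half-wave phase shift.
Ray reflecting at the bottom interface goes from n = 2.34 toward n = 1.51: no phase shift.
Net: one phase inversion between the two reflected rays.
With one net inversion, constructive interference in reflection requires 2 n t = (m + ½) λ.
λ = 2 n t / (m + ½). The second-longest wavelength is m = 1: λ = 2 × 2.34 × 227 / 1.50 = 708 nm.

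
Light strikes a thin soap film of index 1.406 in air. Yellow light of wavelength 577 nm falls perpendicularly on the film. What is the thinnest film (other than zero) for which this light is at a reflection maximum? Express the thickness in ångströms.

1026 Å

Ray reflecting at the top interface goes from n = 1.0 toward n = 1.406: a half-wave phase shift.
At the lower boundary (n = 1.406 to n = 1.0) the reflected ray undergoes no phase shift.
Net: one phase inversion between the two reflected rays.
For maximum reflection here: 2 n t = (m + ½) λ.
Minimum at m = 0: t = λ / (4 n) = 577 / (4 × 1.406) = 103 nm.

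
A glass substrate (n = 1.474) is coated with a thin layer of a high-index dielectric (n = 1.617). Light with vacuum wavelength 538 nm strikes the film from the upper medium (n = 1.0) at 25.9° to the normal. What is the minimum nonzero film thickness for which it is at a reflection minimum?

Top surface (1.0 → 1.617): reflection off a higher-index medium gives a half-wave phase shift.
At the lower boundary (n = 1.617 to n = 1.474) the reflected ray undergoes no phase shift.
The two reflections differ by half a wavelength.
With one net inversion, destructive interference in reflection requires 2 n t cos θ_r = m λ.
Snell's law: 1.0 sin 25.9° = 1.617 sin θ_r → sin θ_r = 0.270, cos θ_r = 0.963.
Minimum nonzero at m = 1: t = λ / (2 n cos θ_r) = 538 / (2 × 1.617 × 0.963) = 173 nm.

173 nm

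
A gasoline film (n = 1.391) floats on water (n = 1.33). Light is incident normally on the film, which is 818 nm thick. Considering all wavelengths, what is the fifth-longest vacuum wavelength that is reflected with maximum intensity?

Top surface (1.0 → 1.391): reflection off a higher-index medium gives a half-wave phase shift.
At the lower boundary (n = 1.391 to n = 1.33) the reflected ray undergoes no phase shift.
Net: one phase inversion between the two reflected rays.
With one net inversion, constructive interference in reflection requires 2 n t = (m + ½) λ.
λ = 2 n t / (m + ½). The fifth-longest wavelength is m = 4: λ = 2 × 1.391 × 818 / 4.50 = 506 nm.

506 nm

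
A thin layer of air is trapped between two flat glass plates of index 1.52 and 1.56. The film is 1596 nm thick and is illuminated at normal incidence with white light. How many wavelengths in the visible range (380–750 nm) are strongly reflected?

At the upper boundary (n = 1.52 to n = 1.0) the reflected ray undergoes no phase shift.
Bottom surface (1.0 → 1.56): reflection off a higher-index medium gives a half-wave phase shift.
Net: one phase inversion between the two reflected rays.
So the condition for constructive reflection is 2 n t = (m + ½) λ.
λ = 2 n t / (m + ½) = 3192 / (m + ½) nm.
m=3: 912 nm (IR); m=4: 709 nm (visible); m=5: 580 nm (visible); m=6: 491 nm (visible); m=7: 426 nm (visible); m=8: 376 nm (UV).

4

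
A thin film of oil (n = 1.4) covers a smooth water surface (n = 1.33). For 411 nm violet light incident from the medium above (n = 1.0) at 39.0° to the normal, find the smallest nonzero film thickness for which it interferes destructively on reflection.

164 nm

Top surface (1.0 → 1.4): reflection off a higher-index medium gives a half-wave phase shift.
Bottom surface (1.4 → 1.33): reflection off a lower-index medium gives no phase shift.
The two reflections differ by half a wavelength.
With one net inversion, destructive interference in reflection requires 2 n t cos θ_r = m λ.
Snell's law: 1.0 sin 39.0° = 1.4 sin θ_r → sin θ_r = 0.450, cos θ_r = 0.893.
Minimum nonzero at m = 1: t = λ / (2 n cos θ_r) = 411 / (2 × 1.4 × 0.893) = 164 nm.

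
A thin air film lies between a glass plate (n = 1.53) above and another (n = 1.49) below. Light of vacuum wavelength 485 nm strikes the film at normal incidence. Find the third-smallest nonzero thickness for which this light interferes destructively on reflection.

Ray reflecting at the top interface goes from n = 1.53 toward n = 1.0: no phase shift.
Ray reflecting at the bottom interface goes from n = 1.0 toward n = 1.49: a half-wave phase shift.
Net: one phase inversion between the two reflected rays.
For minimum reflection here: 2 n t = m λ.
The third-smallest nonzero thickness corresponds to m = 3: t = m λ / (2 n) = 3.00 × 485 / (2 × 1.0) = 728 nm.

728 nm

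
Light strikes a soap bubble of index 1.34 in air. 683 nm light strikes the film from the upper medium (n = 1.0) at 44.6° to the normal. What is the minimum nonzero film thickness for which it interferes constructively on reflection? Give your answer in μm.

At the upper boundary (n = 1.0 to n = 1.34) the reflected ray undergoes a half-wave phase shift.
Ray reflecting at the bottom interface goes from n = 1.34 toward n = 1.0: no phase shift.
Net: one phase inversion between the two reflected rays.
So the condition for constructive reflection is 2 n t cos θ_r = (m + ½) λ.
Snell's law: 1.0 sin 44.6° = 1.34 sin θ_r → sin θ_r = 0.524, cos θ_r = 0.852.
Minimum at m = 0: t = λ / (4 n cos θ_r) = 683 / (4 × 1.34 × 0.852) = 150 nm.

0.150 μm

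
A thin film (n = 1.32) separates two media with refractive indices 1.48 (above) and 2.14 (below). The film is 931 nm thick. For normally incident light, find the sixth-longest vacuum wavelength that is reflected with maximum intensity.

At the upper boundary (n = 1.48 to n = 1.32) the reflected ray undergoes no phase shift.
Bottom surface (1.32 → 2.14): reflection off a higher-index medium gives a half-wave phase shift.
The two reflections differ by half a wavelength.
So the condition for constructive reflection is 2 n t = (m + ½) λ.
λ = 2 n t / (m + ½). The sixth-longest wavelength is m = 5: λ = 2 × 1.32 × 931 / 5.50 = 447 nm.

447 nm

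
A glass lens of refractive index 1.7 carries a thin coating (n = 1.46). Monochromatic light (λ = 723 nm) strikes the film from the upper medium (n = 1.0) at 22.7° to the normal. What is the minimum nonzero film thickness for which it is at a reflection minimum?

Ray reflecting at the top interface goes from n = 1.0 toward n = 1.46: a half-wave phase shift.
Ray reflecting at the bottom interface goes from n = 1.46 toward n = 1.7: a half-wave phase shift.
Net: no relative phase inversion (both shifts match).
With no net inversion, destructive interference in reflection requires 2 n t cos θ_r = (m + ½) λ.
Snell's law: 1.0 sin 22.7° = 1.46 sin θ_r → sin θ_r = 0.264, cos θ_r = 0.964.
Minimum at m = 0: t = λ / (4 n cos θ_r) = 723 / (4 × 1.46 × 0.964) = 128 nm.

128 nm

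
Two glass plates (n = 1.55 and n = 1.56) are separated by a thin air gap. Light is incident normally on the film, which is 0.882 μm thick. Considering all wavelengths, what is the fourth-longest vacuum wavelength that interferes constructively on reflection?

Top surface (1.55 → 1.0): reflection off a lower-index medium gives no phase shift.
Bottom surface (1.0 → 1.56): reflection off a higher-index medium gives a half-wave phase shift.
The two reflections differ by half a wavelength.
For maximum reflection here: 2 n t = (m + ½) λ.
λ = 2 n t / (m + ½). The fourth-longest wavelength is m = 3: λ = 2 × 1.0 × 882 / 3.50 = 504 nm.

504 nm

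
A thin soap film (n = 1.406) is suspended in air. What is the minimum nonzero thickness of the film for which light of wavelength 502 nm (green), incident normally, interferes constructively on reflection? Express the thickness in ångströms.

Top surface (1.0 → 1.406): reflection off a higher-index medium gives a half-wave phase shift.
Bottom surface (1.406 → 1.0): reflection off a lower-index medium gives no phase shift.
Exactly one π shift → a net half-wave offset.
With one net inversion, constructive interference in reflection requires 2 n t = (m + ½) λ.
Minimum at m = 0: t = λ / (4 n) = 502 / (4 × 1.406) = 89.3 nm.

893 Å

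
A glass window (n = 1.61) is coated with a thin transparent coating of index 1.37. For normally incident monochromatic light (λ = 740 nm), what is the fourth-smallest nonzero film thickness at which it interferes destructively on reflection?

945 nm

At the upper boundary (n = 1.0 to n = 1.37) the reflected ray undergoes a half-wave phase shift.
At the lower boundary (n = 1.37 to n = 1.61) the reflected ray undergoes a half-wave phase shift.
Zero or two π shifts → no net half-wave offset.
With no net inversion, destructive interference in reflection requires 2 n t = (m + ½) λ.
The fourth-smallest nonzero thickness corresponds to m = 3: t = (m + ½) λ / (2 n) = 3.50 × 740 / (2 × 1.37) = 945 nm.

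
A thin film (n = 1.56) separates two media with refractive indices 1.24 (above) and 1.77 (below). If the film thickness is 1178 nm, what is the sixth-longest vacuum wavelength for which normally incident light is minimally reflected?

Top surface (1.24 → 1.56): reflection off a higher-index medium gives a half-wave phase shift.
Bottom surface (1.56 → 1.77): reflection off a higher-index medium gives a half-wave phase shift.
The two reflections carry the same phase change, so no net offset.
For dark reflection here: 2 n t = (m + ½) λ.
λ = 2 n t / (m + ½). The sixth-longest wavelength is m = 5: λ = 2 × 1.56 × 1178 / 5.50 = 668 nm.

668 nm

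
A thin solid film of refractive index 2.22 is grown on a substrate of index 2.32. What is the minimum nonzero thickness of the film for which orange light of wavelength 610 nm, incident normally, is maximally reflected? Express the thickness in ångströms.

Top surface (1.0 → 2.22): reflection off a higher-index medium gives a half-wave phase shift.
Ray reflecting at the bottom interface goes from n = 2.22 toward n = 2.32: a half-wave phase shift.
Zero or two π shifts → no net half-wave offset.
With no net inversion, constructive interference in reflection requires 2 n t = m λ.
Minimum nonzero at m = 1: t = λ / (2 n) = 610 / (2 × 2.22) = 137 nm.

1374 Å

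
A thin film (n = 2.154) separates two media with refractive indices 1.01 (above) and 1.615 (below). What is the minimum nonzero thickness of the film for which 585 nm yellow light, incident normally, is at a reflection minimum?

At the upper boundary (n = 1.01 to n = 2.154) the reflected ray undergoes a half-wave phase shift.
Bottom surface (2.154 → 1.615): reflection off a lower-index medium gives no phase shift.
The two reflections differ by half a wavelength.
For weak reflection here: 2 n t = m λ.
Minimum nonzero at m = 1: t = λ / (2 n) = 585 / (2 × 2.154) = 136 nm.

136 nm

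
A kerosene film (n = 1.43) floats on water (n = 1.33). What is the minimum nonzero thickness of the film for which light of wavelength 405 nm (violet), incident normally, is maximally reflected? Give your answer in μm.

0.0708 μm

Ray reflecting at the top interface goes from n = 1.0 toward n = 1.43: a half-wave phase shift.
Ray reflecting at the bottom interface goes from n = 1.43 toward n = 1.33: no phase shift.
Net: one phase inversion between the two reflected rays.
So the condition for constructive reflection is 2 n t = (m + ½) λ.
Minimum at m = 0: t = λ / (4 n) = 405 / (4 × 1.43) = 70.8 nm.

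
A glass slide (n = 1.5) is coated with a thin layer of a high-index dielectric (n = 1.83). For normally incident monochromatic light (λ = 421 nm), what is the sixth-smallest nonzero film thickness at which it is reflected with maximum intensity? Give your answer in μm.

0.633 μm

At the upper boundary (n = 1.0 to n = 1.83) the reflected ray undergoes a half-wave phase shift.
Bottom surface (1.83 → 1.5): reflection off a lower-index medium gives no phase shift.
Exactly one π shift → a net half-wave offset.
With one net inversion, constructive interference in reflection requires 2 n t = (m + ½) λ.
The sixth-smallest nonzero thickness corresponds to m = 5: t = (m + ½) λ / (2 n) = 5.50 × 421 / (2 × 1.83) = 633 nm.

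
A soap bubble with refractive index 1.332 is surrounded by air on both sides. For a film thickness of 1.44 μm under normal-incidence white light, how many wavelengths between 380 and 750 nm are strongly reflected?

5

Top surface (1.0 → 1.332): reflection off a higher-index medium gives a half-wave phase shift.
Ray reflecting at the bottom interface goes from n = 1.332 toward n = 1.0: no phase shift.
Net: one phase inversion between the two reflected rays.
For strong reflection here: 2 n t = (m + ½) λ.
λ = 2 n t / (m + ½) = 3836 / (m + ½) nm.
m=4: 852 nm (IR); m=5: 697 nm (visible); m=6: 590 nm (visible); m=7: 511 nm (visible); m=8: 451 nm (visible); m=9: 404 nm (visible); m=10: 365 nm (UV).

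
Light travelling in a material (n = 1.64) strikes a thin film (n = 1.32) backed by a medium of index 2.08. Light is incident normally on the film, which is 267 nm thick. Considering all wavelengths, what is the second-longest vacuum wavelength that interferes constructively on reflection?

470 nm

Ray reflecting at the top interface goes from n = 1.64 toward n = 1.32: no phase shift.
At the lower boundary (n = 1.32 to n = 2.08) the reflected ray undergoes a half-wave phase shift.
Exactly one π shift → a net half-wave offset.
So the condition for constructive reflection is 2 n t = (m + ½) λ.
λ = 2 n t / (m + ½). The second-longest wavelength is m = 1: λ = 2 × 1.32 × 267 / 1.50 = 470 nm.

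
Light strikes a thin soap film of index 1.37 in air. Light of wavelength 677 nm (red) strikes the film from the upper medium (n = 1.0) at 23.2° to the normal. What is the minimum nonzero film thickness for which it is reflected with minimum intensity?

Top surface (1.0 → 1.37): reflection off a higher-index medium gives a half-wave phase shift.
At the lower boundary (n = 1.37 to n = 1.0) the reflected ray undergoes no phase shift.
Exactly one π shift → a net half-wave offset.
With one net inversion, destructive interference in reflection requires 2 n t cos θ_r = m λ.
Snell's law: 1.0 sin 23.2° = 1.37 sin θ_r → sin θ_r = 0.288, cos θ_r = 0.958.
Minimum nonzero at m = 1: t = λ / (2 n cos θ_r) = 677 / (2 × 1.37 × 0.958) = 258 nm.

258 nm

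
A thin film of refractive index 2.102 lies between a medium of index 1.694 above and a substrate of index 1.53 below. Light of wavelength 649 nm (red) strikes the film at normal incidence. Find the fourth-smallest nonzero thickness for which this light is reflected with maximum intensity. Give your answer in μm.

Ray reflecting at the top interface goes from n = 1.694 toward n = 2.102: a half-wave phase shift.
At the lower boundary (n = 2.102 to n = 1.53) the reflected ray undergoes no phase shift.
Exactly one π shift → a net half-wave offset.
With one net inversion, constructive interference in reflection requires 2 n t = (m + ½) λ.
The fourth-smallest nonzero thickness corresponds to m = 3: t = (m + ½) λ / (2 n) = 3.50 × 649 / (2 × 2.102) = 540 nm.

0.540 μm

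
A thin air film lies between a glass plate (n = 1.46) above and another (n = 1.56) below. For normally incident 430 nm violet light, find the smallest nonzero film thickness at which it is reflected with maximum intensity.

Ray reflecting at the top interface goes from n = 1.46 toward n = 1.0: no phase shift.
Ray reflecting at the bottom interface goes from n = 1.0 toward n = 1.56: a half-wave phase shift.
Exactly one π shift → a net half-wave offset.
So the condition for constructive reflection is 2 n t = (m + ½) λ.
Minimum at m = 0: t = λ / (4 n) = 430 / (4 × 1.0) = 108 nm.

108 nm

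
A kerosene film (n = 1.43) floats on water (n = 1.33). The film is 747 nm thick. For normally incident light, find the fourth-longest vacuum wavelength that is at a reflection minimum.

534 nm

Top surface (1.0 → 1.43): reflection off a higher-index medium gives a half-wave phase shift.
At the lower boundary (n = 1.43 to n = 1.33) the reflected ray undergoes no phase shift.
Exactly one π shift → a net half-wave offset.
With one net inversion, destructive interference in reflection requires 2 n t = m λ.
λ = 2 n t / m. The fourth-longest wavelength is m = 4: λ = 2 × 1.43 × 747 / 4.00 = 534 nm.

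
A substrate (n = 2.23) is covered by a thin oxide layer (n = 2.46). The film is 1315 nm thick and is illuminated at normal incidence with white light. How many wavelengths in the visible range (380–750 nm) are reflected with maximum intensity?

Ray reflecting at the top interface goes from n = 1.0 toward n = 2.46: a half-wave phase shift.
At the lower boundary (n = 2.46 to n = 2.23) the reflected ray undergoes no phase shift.
The two reflections differ by half a wavelength.
For strong reflection here: 2 n t = (m + ½) λ.
λ = 2 n t / (m + ½) = 6470 / (m + ½) nm.
m=8: 761 nm (IR); m=9: 681 nm (visible); m=10: 616 nm (visible); m=11: 563 nm (visible); m=12: 518 nm (visible); m=13: 479 nm (visible); m=14: 446 nm (visible); m=15: 417 nm (visible); m=16: 392 nm (visible); m=17: 370 nm (UV).

8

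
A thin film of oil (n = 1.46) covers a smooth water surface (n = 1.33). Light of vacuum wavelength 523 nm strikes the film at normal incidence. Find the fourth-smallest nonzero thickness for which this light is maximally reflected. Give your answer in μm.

At the upper boundary (n = 1.0 to n = 1.46) the reflected ray undergoes a half-wave phase shift.
Ray reflecting at the bottom interface goes from n = 1.46 toward n = 1.33: no phase shift.
The two reflections differ by half a wavelength.
So the condition for constructive reflection is 2 n t = (m + ½) λ.
The fourth-smallest nonzero thickness corresponds to m = 3: t = (m + ½) λ / (2 n) = 3.50 × 523 / (2 × 1.46) = 627 nm.

0.627 μm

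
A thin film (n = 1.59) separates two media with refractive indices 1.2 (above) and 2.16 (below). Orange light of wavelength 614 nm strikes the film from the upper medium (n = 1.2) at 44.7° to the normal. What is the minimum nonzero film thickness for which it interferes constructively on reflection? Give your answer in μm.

At the upper boundary (n = 1.2 to n = 1.59) the reflected ray undergoes a half-wave phase shift.
Bottom surface (1.59 → 2.16): reflection off a higher-index medium gives a half-wave phase shift.
Net: no relative phase inversion (both shifts match).
With no net inversion, constructive interference in reflection requires 2 n t cos θ_r = m λ.
Snell's law: 1.2 sin 44.7° = 1.59 sin θ_r → sin θ_r = 0.531, cos θ_r = 0.847.
Minimum nonzero at m = 1: t = λ / (2 n cos θ_r) = 614 / (2 × 1.59 × 0.847) = 228 nm.

0.228 μm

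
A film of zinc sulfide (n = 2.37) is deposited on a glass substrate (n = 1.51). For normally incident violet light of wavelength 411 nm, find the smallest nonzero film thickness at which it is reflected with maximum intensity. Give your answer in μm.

0.0434 μm

Ray reflecting at the top interface goes from n = 1.0 toward n = 2.37: a half-wave phase shift.
Ray reflecting at the bottom interface goes from n = 2.37 toward n = 1.51: no phase shift.
Net: one phase inversion between the two reflected rays.
So the condition for constructive reflection is 2 n t = (m + ½) λ.
Minimum at m = 0: t = λ / (4 n) = 411 / (4 × 2.37) = 43.4 nm.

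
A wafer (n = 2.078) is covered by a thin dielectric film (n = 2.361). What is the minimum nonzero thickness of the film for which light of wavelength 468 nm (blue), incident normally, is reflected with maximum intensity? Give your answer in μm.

0.0496 μm

Ray reflecting at the top interface goes from n = 1.0 toward n = 2.361: a half-wave phase shift.
Bottom surface (2.361 → 2.078): reflection off a lower-index medium gives no phase shift.
Exactly one π shift → a net half-wave offset.
With one net inversion, constructive interference in reflection requires 2 n t = (m + ½) λ.
Minimum at m = 0: t = λ / (4 n) = 468 / (4 × 2.361) = 49.6 nm.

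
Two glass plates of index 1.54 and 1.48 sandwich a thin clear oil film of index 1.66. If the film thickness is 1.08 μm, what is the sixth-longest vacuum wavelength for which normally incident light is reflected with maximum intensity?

652 nm

Top surface (1.54 → 1.66): reflection off a higher-index medium gives a half-wave phase shift.
At the lower boundary (n = 1.66 to n = 1.48) the reflected ray undergoes no phase shift.
The two reflections differ by half a wavelength.
So the condition for constructive reflection is 2 n t = (m + ½) λ.
λ = 2 n t / (m + ½). The sixth-longest wavelength is m = 5: λ = 2 × 1.66 × 1080 / 5.50 = 652 nm.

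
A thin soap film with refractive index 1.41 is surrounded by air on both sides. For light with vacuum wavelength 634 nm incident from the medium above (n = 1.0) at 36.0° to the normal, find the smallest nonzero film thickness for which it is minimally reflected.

247 nm

Top surface (1.0 → 1.41): reflection off a higher-index medium gives a half-wave phase shift.
At the lower boundary (n = 1.41 to n = 1.0) the reflected ray undergoes no phase shift.
Net: one phase inversion between the two reflected rays.
With one net inversion, destructive interference in reflection requires 2 n t cos θ_r = m λ.
Snell's law: 1.0 sin 36.0° = 1.41 sin θ_r → sin θ_r = 0.417, cos θ_r = 0.909.
Minimum nonzero at m = 1: t = λ / (2 n cos θ_r) = 634 / (2 × 1.41 × 0.909) = 247 nm.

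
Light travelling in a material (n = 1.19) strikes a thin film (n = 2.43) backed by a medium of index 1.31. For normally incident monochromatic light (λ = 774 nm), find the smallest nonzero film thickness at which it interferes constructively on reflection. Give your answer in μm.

0.0796 μm

Ray reflecting at the top interface goes from n = 1.19 toward n = 2.43: a half-wave phase shift.
Bottom surface (2.43 → 1.31): reflection off a lower-index medium gives no phase shift.
The two reflections differ by half a wavelength.
For bright reflection here: 2 n t = (m + ½) λ.
Minimum at m = 0: t = λ / (4 n) = 774 / (4 × 2.43) = 79.6 nm.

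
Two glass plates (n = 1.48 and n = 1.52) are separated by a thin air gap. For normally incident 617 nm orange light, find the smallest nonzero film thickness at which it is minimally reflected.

309 nm

Top surface (1.48 → 1.0): reflection off a lower-index medium gives no phase shift.
Ray reflecting at the bottom interface goes from n = 1.0 toward n = 1.52: a half-wave phase shift.
The two reflections differ by half a wavelength.
With one net inversion, destructive interference in reflection requires 2 n t = m λ.
Minimum nonzero at m = 1: t = λ / (2 n) = 617 / (2 × 1.0) = 309 nm.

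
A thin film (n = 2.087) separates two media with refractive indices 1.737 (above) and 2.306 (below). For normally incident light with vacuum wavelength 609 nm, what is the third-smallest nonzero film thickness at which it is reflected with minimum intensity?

Ray reflecting at the top interface goes from n = 1.737 toward n = 2.087: a half-wave phase shift.
At the lower boundary (n = 2.087 to n = 2.306) the reflected ray undergoes a half-wave phase shift.
Zero or two π shifts → no net half-wave offset.
For weak reflection here: 2 n t = (m + ½) λ.
The third-smallest nonzero thickness corresponds to m = 2: t = (m + ½) λ / (2 n) = 2.50 × 609 / (2 × 2.087) = 365 nm.

365 nm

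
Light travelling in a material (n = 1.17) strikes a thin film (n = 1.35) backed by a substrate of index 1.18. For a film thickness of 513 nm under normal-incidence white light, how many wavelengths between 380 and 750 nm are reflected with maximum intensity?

2

Ray reflecting at the top interface goes from n = 1.17 toward n = 1.35: a half-wave phase shift.
Bottom surface (1.35 → 1.18): reflection off a lower-index medium gives no phase shift.
Net: one phase inversion between the two reflected rays.
So the condition for constructive reflection is 2 n t = (m + ½) λ.
λ = 2 n t / (m + ½) = 1385 / (m + ½) nm.
m=1: 923 nm (IR); m=2: 554 nm (visible); m=3: 396 nm (visible); m=4: 308 nm (UV).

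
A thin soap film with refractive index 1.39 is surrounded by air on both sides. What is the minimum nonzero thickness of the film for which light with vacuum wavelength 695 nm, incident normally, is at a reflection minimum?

Top surface (1.0 → 1.39): reflection off a higher-index medium gives a half-wave phase shift.
Ray reflecting at the bottom interface goes from n = 1.39 toward n = 1.0: no phase shift.
Net: one phase inversion between the two reflected rays.
With one net inversion, destructive interference in reflection requires 2 n t = m λ.
Minimum nonzero at m = 1: t = λ / (2 n) = 695 / (2 × 1.39) = 250 nm.

250 nm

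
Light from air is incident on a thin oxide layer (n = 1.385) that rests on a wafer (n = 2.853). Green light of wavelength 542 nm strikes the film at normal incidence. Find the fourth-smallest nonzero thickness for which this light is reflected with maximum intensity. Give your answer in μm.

0.783 μm

Top surface (1.0 → 1.385): reflection off a higher-index medium gives a half-wave phase shift.
At the lower boundary (n = 1.385 to n = 2.853) the reflected ray undergoes a half-wave phase shift.
Net: no relative phase inversion (both shifts match).
With no net inversion, constructive interference in reflection requires 2 n t = m λ.
The fourth-smallest nonzero thickness corresponds to m = 4: t = m λ / (2 n) = 4.00 × 542 / (2 × 1.385) = 783 nm.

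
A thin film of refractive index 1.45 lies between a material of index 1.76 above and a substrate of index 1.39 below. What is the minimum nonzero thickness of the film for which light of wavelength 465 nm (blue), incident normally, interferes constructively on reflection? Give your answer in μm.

0.160 μm

Ray reflecting at the top interface goes from n = 1.76 toward n = 1.45: no phase shift.
Ray reflecting at the bottom interface goes from n = 1.45 toward n = 1.39: no phase shift.
Net: no relative phase inversion (both shifts match).
With no net inversion, constructive interference in reflection requires 2 n t = m λ.
Minimum nonzero at m = 1: t = λ / (2 n) = 465 / (2 × 1.45) = 160 nm.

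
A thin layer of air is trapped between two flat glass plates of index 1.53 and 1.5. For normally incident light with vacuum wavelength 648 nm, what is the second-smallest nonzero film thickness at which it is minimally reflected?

Ray reflecting at the top interface goes from n = 1.53 toward n = 1.0: no phase shift.
Ray reflecting at the bottom interface goes from n = 1.0 toward n = 1.5: a half-wave phase shift.
Exactly one π shift → a net half-wave offset.
For weak reflection here: 2 n t = m λ.
The second-smallest nonzero thickness corresponds to m = 2: t = m λ / (2 n) = 2.00 × 648 / (2 × 1.0) = 648 nm.

648 nm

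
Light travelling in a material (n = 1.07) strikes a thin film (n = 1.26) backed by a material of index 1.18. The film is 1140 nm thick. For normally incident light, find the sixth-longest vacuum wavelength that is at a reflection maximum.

Ray reflecting at the top interface goes from n = 1.07 toward n = 1.26: a half-wave phase shift.
At the lower boundary (n = 1.26 to n = 1.18) the reflected ray undergoes no phase shift.
Net: one phase inversion between the two reflected rays.
For bright reflection here: 2 n t = (m + ½) λ.
λ = 2 n t / (m + ½). The sixth-longest wavelength is m = 5: λ = 2 × 1.26 × 1140 / 5.50 = 522 nm.

522 nm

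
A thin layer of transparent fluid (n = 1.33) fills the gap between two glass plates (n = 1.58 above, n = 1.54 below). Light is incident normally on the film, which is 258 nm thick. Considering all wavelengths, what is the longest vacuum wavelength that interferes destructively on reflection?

686 nm

Top surface (1.58 → 1.33): reflection off a lower-index medium gives no phase shift.
Bottom surface (1.33 → 1.54): reflection off a higher-index medium gives a half-wave phase shift.
Exactly one π shift → a net half-wave offset.
So the condition for destructive reflection is 2 n t = m λ.
λ = 2 n t / m. The longest wavelength is m = 1: λ = 2 × 1.33 × 258 / 1.00 = 686 nm.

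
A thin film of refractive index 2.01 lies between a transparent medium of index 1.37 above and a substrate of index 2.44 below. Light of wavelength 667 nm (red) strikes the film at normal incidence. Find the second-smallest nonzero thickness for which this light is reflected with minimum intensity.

249 nm

Ray reflecting at the top interface goes from n = 1.37 toward n = 2.01: a half-wave phase shift.
Bottom surface (2.01 → 2.44): reflection off a higher-index medium gives a half-wave phase shift.
Zero or two π shifts → no net half-wave offset.
For weak reflection here: 2 n t = (m + ½) λ.
The second-smallest nonzero thickness corresponds to m = 1: t = (m + ½) λ / (2 n) = 1.50 × 667 / (2 × 2.01) = 249 nm.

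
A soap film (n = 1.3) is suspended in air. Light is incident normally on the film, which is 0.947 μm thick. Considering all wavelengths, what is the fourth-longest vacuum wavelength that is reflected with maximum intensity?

703 nm

Top surface (1.0 → 1.3): reflection off a higher-index medium gives a half-wave phase shift.
Bottom surface (1.3 → 1.0): reflection off a lower-index medium gives no phase shift.
The two reflections differ by half a wavelength.
With one net inversion, constructive interference in reflection requires 2 n t = (m + ½) λ.
λ = 2 n t / (m + ½). The fourth-longest wavelength is m = 3: λ = 2 × 1.3 × 947 / 3.50 = 703 nm.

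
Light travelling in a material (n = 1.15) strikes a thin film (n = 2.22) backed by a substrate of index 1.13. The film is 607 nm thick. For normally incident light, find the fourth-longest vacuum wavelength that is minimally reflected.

Ray reflecting at the top interface goes from n = 1.15 toward n = 2.22: a half-wave phase shift.
At the lower boundary (n = 2.22 to n = 1.13) the reflected ray undergoes no phase shift.
Exactly one π shift → a net half-wave offset.
For dark reflection here: 2 n t = m λ.
λ = 2 n t / m. The fourth-longest wavelength is m = 4: λ = 2 × 2.22 × 607 / 4.00 = 674 nm.

674 nm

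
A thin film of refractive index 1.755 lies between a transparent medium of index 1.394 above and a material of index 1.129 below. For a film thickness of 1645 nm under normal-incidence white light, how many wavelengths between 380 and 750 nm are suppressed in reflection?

Top surface (1.394 → 1.755): reflection off a higher-index medium gives a half-wave phase shift.
Ray reflecting at the bottom interface goes from n = 1.755 toward n = 1.129: no phase shift.
The two reflections differ by half a wavelength.
So the condition for destructive reflection is 2 n t = m λ.
λ = 2 n t / m = 5774 / m nm.
m=7: 825 nm (IR); m=8: 722 nm (visible); m=9: 642 nm (visible); m=10: 577 nm (visible); m=11: 525 nm (visible); m=12: 481 nm (visible); m=13: 444 nm (visible); m=14: 412 nm (visible); m=15: 385 nm (visible); m=16: 361 nm (UV).

8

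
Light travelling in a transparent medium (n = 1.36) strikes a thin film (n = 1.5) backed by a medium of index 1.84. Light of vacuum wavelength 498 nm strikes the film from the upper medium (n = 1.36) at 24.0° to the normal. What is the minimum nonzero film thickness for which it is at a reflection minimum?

Ray reflecting at the top interface goes from n = 1.36 toward n = 1.5: a half-wave phase shift.
At the lower boundary (n = 1.5 to n = 1.84) the reflected ray undergoes a half-wave phase shift.
Net: no relative phase inversion (both shifts match).
With no net inversion, destructive interference in reflection requires 2 n t cos θ_r = (m + ½) λ.
Snell's law: 1.36 sin 24.0° = 1.5 sin θ_r → sin θ_r = 0.369, cos θ_r = 0.930.
Minimum at m = 0: t = λ / (4 n cos θ_r) = 498 / (4 × 1.5 × 0.930) = 89.3 nm.

89.3 nm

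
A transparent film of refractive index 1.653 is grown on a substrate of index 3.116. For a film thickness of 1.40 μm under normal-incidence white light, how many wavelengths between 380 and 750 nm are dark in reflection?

Top surface (1.0 → 1.653): reflection off a higher-index medium gives a half-wave phase shift.
Ray reflecting at the bottom interface goes from n = 1.653 toward n = 3.116: a half-wave phase shift.
Net: no relative phase inversion (both shifts match).
With no net inversion, destructive interference in reflection requires 2 n t = (m + ½) λ.
λ = 2 n t / (m + ½) = 4628 / (m + ½) nm.
m=5: 842 nm (IR); m=6: 712 nm (visible); m=7: 617 nm (visible); m=8: 545 nm (visible); m=9: 487 nm (visible); m=10: 441 nm (visible); m=11: 402 nm (visible); m=12: 370 nm (UV).

6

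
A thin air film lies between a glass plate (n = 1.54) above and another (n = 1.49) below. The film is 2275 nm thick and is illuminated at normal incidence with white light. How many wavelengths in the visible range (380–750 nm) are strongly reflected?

6

Ray reflecting at the top interface goes from n = 1.54 toward n = 1.0: no phase shift.
Bottom surface (1.0 → 1.49): reflection off a higher-index medium gives a half-wave phase shift.
Exactly one π shift → a net half-wave offset.
So the condition for constructive reflection is 2 n t = (m + ½) λ.
λ = 2 n t / (m + ½) = 4550 / (m + ½) nm.
m=5: 827 nm (IR); m=6: 700 nm (visible); m=7: 607 nm (visible); m=8: 535 nm (visible); m=9: 479 nm (visible); m=10: 433 nm (visible); m=11: 396 nm (visible); m=12: 364 nm (UV).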